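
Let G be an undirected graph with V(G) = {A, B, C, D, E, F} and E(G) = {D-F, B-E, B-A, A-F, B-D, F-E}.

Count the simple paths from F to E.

3

F–A–B–E
F–D–B–E
F–E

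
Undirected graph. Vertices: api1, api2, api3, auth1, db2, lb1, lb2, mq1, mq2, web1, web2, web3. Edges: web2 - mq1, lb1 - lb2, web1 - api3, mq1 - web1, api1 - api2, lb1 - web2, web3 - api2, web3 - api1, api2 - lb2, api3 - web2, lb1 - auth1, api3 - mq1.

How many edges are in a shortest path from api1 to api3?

5

Distance 0: api1.
Distance 1: api2, web3.
Distance 2: lb2.
Distance 3: lb1.
Distance 4: auth1, web2.
Distance 5: api3, mq1 — contains api3.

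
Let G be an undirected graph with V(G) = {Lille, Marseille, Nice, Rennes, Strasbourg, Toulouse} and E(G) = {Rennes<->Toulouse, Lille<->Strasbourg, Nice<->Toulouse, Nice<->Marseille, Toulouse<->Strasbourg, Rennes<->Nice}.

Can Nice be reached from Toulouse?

Explore from Toulouse.
Distance 1: reach Nice, Rennes, Strasbourg.
Found Nice.

Yes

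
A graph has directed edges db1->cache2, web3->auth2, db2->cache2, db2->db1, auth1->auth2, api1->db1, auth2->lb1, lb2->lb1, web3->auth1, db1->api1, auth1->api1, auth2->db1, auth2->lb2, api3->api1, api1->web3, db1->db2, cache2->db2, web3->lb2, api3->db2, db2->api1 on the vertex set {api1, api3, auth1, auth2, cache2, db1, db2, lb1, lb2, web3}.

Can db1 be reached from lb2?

No

Explore from lb2.
Distance 1: reach lb1.
The search from lb2 is exhausted; no directed path reaches db1.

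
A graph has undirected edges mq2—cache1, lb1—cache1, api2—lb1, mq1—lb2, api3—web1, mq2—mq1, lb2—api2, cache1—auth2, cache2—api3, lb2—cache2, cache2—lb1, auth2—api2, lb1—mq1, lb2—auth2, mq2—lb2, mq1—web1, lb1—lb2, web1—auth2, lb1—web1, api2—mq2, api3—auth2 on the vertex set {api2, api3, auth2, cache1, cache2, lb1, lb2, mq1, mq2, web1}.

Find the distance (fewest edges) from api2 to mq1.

2

Distance 0: api2.
Distance 1: auth2, lb1, lb2, mq2.
Distance 2: api3, cache1, cache2, mq1, web1 — contains mq1.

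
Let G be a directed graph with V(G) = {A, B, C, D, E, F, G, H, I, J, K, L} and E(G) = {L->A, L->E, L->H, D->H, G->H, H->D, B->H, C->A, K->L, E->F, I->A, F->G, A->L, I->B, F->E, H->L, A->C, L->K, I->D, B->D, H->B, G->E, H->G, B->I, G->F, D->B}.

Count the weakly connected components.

2

From A: component {A, B, C, D, E, F, G, H, I, K, L}.
From J: component {J}.
That's 2 components.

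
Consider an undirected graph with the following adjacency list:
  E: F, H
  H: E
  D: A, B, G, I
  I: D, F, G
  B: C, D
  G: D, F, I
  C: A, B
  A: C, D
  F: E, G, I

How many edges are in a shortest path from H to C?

Distance 0: H.
Distance 1: E.
Distance 2: F.
Distance 3: G, I.
Distance 4: D.
Distance 5: A, B.
Distance 6: C — contains C.

6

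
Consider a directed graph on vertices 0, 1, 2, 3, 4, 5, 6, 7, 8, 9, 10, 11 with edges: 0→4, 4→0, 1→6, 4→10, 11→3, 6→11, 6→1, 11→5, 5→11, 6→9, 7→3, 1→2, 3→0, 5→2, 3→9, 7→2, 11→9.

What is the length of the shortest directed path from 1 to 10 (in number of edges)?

Distance 0: 1.
Distance 1: 2, 6.
Distance 2: 9, 11.
Distance 3: 3, 5.
Distance 4: 0.
Distance 5: 4.
Distance 6: 10 — contains 10.

6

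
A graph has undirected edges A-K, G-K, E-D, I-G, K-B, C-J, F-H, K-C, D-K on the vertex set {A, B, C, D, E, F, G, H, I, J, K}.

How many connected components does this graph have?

From A: component {A, B, C, D, E, G, I, J, K}.
From F: component {F, H}.
That's 2 components.

2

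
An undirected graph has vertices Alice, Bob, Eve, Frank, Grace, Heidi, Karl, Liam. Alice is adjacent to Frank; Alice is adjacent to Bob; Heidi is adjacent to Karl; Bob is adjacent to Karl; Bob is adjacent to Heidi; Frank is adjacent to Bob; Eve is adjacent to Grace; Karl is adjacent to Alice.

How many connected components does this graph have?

3

From Alice: component {Alice, Bob, Frank, Heidi, Karl}.
From Eve: component {Eve, Grace}.
From Liam: component {Liam}.
That's 3 components.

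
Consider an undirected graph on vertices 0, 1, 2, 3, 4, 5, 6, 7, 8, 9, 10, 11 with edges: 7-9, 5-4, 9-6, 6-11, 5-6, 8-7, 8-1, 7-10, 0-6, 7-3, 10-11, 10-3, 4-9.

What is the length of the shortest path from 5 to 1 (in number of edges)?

Distance 0: 5.
Distance 1: 4, 6.
Distance 2: 0, 9, 11.
Distance 3: 7, 10.
Distance 4: 3, 8.
Distance 5: 1 — contains 1.

5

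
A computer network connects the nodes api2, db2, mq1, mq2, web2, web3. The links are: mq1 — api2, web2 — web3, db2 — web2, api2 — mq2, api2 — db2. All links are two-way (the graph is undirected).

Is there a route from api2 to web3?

Yes

Explore from api2.
Distance 1: reach db2, mq1, mq2.
Distance 2: reach web2.
Distance 3: reach web3.
Found web3.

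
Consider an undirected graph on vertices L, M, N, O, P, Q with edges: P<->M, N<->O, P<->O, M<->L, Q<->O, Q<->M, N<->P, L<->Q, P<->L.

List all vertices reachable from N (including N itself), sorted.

L, M, N, O, P, Q

Start at N.
Its neighbours: O, P.
Then their neighbours: L, M, Q.
Every vertex is now reached.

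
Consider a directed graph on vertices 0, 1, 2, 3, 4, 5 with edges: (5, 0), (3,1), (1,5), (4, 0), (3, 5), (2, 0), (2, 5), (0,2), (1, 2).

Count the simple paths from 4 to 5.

4→0→2→5

1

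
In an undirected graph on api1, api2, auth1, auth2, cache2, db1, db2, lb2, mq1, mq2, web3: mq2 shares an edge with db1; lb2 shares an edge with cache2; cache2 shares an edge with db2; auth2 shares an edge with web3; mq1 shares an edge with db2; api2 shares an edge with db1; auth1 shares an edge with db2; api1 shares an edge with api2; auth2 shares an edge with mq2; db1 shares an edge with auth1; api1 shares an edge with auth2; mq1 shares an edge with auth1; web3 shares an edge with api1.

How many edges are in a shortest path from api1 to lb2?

6

Distance 0: api1.
Distance 1: api2, auth2, web3.
Distance 2: db1, mq2.
Distance 3: auth1.
Distance 4: db2, mq1.
Distance 5: cache2.
Distance 6: lb2 — contains lb2.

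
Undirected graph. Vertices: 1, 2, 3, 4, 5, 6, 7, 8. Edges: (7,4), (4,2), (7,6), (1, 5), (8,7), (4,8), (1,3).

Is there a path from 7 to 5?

No

Explore from 7.
Distance 1: reach 4, 6, 8.
Distance 2: reach 2.
The search is exhausted without reaching 5; it lies in a different component.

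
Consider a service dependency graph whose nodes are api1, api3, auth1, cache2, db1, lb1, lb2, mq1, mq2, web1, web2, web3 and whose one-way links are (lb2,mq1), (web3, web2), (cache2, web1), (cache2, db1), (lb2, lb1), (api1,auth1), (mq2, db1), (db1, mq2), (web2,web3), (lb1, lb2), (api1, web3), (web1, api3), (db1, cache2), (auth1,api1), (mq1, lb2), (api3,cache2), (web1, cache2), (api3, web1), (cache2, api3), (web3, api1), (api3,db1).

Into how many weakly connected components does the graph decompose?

3

From api1: component {api1, auth1, web2, web3}.
From api3: component {api3, cache2, db1, mq2, web1}.
From lb1: component {lb1, lb2, mq1}.
That's 3 components.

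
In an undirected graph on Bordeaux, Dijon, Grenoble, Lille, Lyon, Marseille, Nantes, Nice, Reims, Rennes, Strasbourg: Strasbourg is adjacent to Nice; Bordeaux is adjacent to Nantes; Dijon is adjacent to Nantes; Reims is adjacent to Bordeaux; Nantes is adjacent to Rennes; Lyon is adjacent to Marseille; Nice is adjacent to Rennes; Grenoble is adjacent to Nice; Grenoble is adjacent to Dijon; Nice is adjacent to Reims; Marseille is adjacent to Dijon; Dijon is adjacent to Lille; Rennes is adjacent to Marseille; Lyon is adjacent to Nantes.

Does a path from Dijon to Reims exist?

Yes

Explore from Dijon.
Distance 1: reach Grenoble, Lille, Marseille, Nantes.
Distance 2: reach Bordeaux, Lyon, Nice, Rennes.
Distance 3: reach Reims, Strasbourg.
Found Reims.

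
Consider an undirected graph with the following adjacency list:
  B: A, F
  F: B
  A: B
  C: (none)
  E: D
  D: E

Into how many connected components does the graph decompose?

From A: component {A, B, F}.
From C: component {C}.
From D: component {D, E}.
That's 3 components.

3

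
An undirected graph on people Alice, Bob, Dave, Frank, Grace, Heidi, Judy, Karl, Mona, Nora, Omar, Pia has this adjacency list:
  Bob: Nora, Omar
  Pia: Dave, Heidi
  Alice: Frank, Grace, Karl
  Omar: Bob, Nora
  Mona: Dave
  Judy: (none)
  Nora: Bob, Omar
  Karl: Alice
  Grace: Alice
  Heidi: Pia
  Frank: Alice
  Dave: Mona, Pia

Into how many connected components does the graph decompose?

4

From Alice: component {Alice, Frank, Grace, Karl}.
From Bob: component {Bob, Nora, Omar}.
From Dave: component {Dave, Heidi, Mona, Pia}.
From Judy: component {Judy}.
That's 4 components.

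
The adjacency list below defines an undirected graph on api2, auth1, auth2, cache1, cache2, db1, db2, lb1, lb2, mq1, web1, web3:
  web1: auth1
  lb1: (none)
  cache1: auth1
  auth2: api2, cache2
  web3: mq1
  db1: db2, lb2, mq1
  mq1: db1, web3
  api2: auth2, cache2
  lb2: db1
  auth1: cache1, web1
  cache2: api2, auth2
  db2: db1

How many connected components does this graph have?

From api2: component {api2, auth2, cache2}.
From auth1: component {auth1, cache1, web1}.
From db1: component {db1, db2, lb2, mq1, web3}.
From lb1: component {lb1}.
That's 4 components.

4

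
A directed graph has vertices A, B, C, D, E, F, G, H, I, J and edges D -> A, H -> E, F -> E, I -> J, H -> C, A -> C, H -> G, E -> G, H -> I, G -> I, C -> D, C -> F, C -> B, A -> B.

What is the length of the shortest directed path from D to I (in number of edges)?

6

Distance 0: D.
Distance 1: A.
Distance 2: B, C.
Distance 3: F.
Distance 4: E.
Distance 5: G.
Distance 6: I — contains I.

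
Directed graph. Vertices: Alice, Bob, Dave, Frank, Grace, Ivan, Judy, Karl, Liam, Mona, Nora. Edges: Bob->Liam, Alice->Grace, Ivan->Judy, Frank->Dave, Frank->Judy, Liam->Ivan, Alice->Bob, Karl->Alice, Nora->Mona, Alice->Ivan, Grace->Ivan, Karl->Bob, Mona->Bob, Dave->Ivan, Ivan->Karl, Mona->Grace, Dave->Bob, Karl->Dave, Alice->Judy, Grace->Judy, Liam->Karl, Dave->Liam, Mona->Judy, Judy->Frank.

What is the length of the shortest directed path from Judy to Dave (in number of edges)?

2

Distance 0: Judy.
Distance 1: Frank.
Distance 2: Dave — contains Dave.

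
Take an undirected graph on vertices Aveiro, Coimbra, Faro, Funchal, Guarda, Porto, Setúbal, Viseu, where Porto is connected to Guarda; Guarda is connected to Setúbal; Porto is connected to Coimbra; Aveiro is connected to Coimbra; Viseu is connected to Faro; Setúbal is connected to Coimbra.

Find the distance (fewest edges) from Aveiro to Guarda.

Distance 0: Aveiro.
Distance 1: Coimbra.
Distance 2: Porto, Setúbal.
Distance 3: Guarda — contains Guarda.

3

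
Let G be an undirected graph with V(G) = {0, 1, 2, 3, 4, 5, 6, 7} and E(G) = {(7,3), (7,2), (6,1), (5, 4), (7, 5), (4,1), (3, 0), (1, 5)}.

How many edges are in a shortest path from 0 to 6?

Distance 0: 0.
Distance 1: 3.
Distance 2: 7.
Distance 3: 2, 5.
Distance 4: 1, 4.
Distance 5: 6 — contains 6.

5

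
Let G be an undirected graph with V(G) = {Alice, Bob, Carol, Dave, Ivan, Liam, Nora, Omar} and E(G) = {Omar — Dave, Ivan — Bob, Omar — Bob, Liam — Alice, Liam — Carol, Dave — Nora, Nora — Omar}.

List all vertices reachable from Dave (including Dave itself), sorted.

Start at Dave.
Its neighbours: Nora, Omar.
Then their neighbours: Bob.
Then next layer: Ivan.
Nothing further is reachable.

Bob, Dave, Ivan, Nora, Omar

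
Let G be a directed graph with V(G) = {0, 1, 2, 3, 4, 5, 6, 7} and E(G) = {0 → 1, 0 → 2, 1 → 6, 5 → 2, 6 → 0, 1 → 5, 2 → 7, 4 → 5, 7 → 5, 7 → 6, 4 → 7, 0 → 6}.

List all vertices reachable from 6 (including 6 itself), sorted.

0, 1, 2, 5, 6, 7

Start at 6.
Its neighbours: 0.
Then their neighbours: 1, 2.
Then next layer: 5, 7.
Nothing further is reachable.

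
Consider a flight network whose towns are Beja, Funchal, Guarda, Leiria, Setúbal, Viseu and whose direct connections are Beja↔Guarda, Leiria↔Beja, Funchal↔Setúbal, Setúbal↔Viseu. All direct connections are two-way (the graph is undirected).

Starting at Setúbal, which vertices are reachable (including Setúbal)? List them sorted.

Start at Setúbal.
Its neighbours: Funchal, Viseu.
Nothing further is reachable.

Funchal, Setúbal, Viseu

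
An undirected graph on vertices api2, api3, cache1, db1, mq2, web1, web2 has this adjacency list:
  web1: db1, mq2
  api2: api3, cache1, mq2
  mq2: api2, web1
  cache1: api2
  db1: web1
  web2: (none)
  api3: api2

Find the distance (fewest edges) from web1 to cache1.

3

Distance 0: web1.
Distance 1: db1, mq2.
Distance 2: api2.
Distance 3: api3, cache1 — contains cache1.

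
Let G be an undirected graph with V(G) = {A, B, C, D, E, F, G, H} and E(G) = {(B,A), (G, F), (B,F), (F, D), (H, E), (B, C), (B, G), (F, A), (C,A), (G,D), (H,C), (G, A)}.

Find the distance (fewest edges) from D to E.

5

Distance 0: D.
Distance 1: F, G.
Distance 2: A, B.
Distance 3: C.
Distance 4: H.
Distance 5: E — contains E.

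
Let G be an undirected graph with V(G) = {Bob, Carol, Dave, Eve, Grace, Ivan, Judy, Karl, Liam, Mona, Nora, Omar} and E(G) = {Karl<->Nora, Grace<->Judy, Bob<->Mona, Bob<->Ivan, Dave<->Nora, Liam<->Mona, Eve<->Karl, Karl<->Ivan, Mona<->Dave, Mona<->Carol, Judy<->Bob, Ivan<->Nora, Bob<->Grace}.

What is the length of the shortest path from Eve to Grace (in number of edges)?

4

Distance 0: Eve.
Distance 1: Karl.
Distance 2: Ivan, Nora.
Distance 3: Bob, Dave.
Distance 4: Grace, Judy, Mona — contains Grace.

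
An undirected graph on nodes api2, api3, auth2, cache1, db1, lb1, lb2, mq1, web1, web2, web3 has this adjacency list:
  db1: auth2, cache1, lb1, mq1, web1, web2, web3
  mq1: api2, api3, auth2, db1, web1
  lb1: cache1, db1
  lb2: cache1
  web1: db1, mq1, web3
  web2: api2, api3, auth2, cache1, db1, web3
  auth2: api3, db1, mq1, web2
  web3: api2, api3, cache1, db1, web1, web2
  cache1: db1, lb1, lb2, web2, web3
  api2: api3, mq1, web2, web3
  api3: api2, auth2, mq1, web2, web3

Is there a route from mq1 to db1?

Yes

Explore from mq1.
Distance 1: reach api2, api3, auth2, db1, web1.
Found db1.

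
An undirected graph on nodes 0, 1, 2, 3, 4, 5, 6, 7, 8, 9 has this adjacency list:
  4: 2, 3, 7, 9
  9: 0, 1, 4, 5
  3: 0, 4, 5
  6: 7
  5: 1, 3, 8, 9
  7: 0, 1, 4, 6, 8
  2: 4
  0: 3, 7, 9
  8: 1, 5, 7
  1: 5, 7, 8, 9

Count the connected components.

1

From 0: component {0, 1, 2, 3, 4, 5, 6, 7, 8, 9}.
That's 1 component.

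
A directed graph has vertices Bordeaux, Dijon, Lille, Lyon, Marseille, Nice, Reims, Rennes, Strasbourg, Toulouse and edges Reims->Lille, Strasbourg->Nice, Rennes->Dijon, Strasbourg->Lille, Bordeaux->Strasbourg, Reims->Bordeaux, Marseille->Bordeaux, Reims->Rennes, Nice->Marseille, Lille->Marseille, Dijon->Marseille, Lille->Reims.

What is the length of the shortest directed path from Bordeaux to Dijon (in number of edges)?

5

Distance 0: Bordeaux.
Distance 1: Strasbourg.
Distance 2: Lille, Nice.
Distance 3: Marseille, Reims.
Distance 4: Rennes.
Distance 5: Dijon — contains Dijon.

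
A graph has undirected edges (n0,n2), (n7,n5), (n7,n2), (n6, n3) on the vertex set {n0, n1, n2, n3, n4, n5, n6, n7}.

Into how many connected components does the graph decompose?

From n0: component {n0, n2, n5, n7}.
From n1: component {n1}.
From n3: component {n3, n6}.
From n4: component {n4}.
That's 4 components.

4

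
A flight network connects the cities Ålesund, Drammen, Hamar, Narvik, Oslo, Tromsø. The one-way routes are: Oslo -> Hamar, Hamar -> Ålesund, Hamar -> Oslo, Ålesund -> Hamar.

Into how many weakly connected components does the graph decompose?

4

From Ålesund: component {Ålesund, Hamar, Oslo}.
From Drammen: component {Drammen}.
From Narvik: component {Narvik}.
From Tromsø: component {Tromsø}.
That's 4 components.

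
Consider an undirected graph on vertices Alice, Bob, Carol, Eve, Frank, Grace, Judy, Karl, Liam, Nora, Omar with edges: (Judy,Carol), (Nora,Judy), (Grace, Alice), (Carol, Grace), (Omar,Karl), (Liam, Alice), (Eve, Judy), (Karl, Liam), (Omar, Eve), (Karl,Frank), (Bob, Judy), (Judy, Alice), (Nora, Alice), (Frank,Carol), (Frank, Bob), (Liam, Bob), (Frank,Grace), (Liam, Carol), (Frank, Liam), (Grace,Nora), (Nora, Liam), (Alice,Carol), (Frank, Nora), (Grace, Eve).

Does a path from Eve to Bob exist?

Explore from Eve.
Distance 1: reach Grace, Judy, Omar.
Distance 2: reach Alice, Bob, Carol, Frank, Karl, Nora.
Found Bob.

Yes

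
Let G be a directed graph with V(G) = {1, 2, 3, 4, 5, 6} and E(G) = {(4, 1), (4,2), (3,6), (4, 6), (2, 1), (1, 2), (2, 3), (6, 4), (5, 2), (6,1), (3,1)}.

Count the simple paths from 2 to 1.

4

2→1
2→3→1
2→3→6→1
2→3→6→4→1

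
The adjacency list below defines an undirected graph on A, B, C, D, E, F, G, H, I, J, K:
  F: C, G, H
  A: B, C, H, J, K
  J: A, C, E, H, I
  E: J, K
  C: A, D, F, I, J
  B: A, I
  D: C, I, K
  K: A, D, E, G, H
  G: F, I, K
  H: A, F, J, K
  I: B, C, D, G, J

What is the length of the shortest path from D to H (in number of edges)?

2

Distance 0: D.
Distance 1: C, I, K.
Distance 2: A, B, E, F, G, H, J — contains H.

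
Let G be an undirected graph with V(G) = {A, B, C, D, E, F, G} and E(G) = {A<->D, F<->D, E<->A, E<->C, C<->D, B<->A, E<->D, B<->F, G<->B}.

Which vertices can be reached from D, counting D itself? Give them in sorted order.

A, B, C, D, E, F, G

Start at D.
Its neighbours: A, C, E, F.
Then their neighbours: B.
Then next layer: G.
Every vertex is now reached.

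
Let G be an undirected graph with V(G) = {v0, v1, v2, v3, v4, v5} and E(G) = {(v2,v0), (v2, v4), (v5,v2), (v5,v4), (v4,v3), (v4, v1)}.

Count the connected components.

1

From v0: component {v0, v1, v2, v3, v4, v5}.
That's 1 component.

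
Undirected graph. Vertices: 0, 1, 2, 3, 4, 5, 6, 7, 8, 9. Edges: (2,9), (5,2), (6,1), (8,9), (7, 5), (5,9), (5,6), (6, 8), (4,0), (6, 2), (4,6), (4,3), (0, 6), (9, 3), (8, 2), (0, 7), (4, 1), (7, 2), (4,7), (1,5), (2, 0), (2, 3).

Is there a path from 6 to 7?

Yes

Explore from 6.
Distance 1: reach 0, 1, 2, 4, 5, 8.
Distance 2: reach 3, 7, 9.
Found 7.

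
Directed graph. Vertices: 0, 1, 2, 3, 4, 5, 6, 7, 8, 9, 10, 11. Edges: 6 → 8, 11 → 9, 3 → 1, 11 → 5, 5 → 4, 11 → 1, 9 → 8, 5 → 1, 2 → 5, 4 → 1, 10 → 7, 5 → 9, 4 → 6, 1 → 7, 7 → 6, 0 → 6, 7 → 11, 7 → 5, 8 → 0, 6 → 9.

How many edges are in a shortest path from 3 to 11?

Distance 0: 3.
Distance 1: 1.
Distance 2: 7.
Distance 3: 5, 6, 11 — contains 11.

3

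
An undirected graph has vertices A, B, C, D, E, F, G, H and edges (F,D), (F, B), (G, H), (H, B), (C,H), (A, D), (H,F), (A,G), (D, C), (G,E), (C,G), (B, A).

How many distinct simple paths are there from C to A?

15

C–D–A
C–D–F–B–A
C–D–F–B–H–G–A
C–D–F–H–B–A
C–D–F–H–G–A
C–G–A
C–G–H–B–A
C–G–H–B–F–D–A
C–G–H–F–B–A
C–G–H–F–D–A
C–H–B–A
C–H–B–F–D–A
C–H–F–B–A
C–H–F–D–A
C–H–G–A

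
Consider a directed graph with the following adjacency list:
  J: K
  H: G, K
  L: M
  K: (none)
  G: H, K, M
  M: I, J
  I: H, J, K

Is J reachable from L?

Yes

Explore from L.
Distance 1: reach M.
Distance 2: reach I, J.
Found J.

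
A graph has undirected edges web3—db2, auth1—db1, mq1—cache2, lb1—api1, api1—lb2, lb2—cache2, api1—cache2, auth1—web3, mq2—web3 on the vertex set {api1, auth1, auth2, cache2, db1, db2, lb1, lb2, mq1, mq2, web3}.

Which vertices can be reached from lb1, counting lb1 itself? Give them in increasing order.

api1, cache2, lb1, lb2, mq1

Start at lb1.
Its neighbours: api1.
Then their neighbours: cache2, lb2.
Then next layer: mq1.
Nothing further is reachable.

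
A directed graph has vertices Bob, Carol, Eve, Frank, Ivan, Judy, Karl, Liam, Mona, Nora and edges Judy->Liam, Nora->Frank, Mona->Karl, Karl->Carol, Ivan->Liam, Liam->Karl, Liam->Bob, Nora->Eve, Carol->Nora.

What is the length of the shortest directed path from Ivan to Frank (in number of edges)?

5

Distance 0: Ivan.
Distance 1: Liam.
Distance 2: Bob, Karl.
Distance 3: Carol.
Distance 4: Nora.
Distance 5: Eve, Frank — contains Frank.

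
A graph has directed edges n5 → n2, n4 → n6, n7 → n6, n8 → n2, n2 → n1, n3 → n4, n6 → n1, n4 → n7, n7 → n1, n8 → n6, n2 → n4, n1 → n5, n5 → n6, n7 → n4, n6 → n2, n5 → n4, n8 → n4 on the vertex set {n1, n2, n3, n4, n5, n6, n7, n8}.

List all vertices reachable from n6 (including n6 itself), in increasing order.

n1, n2, n4, n5, n6, n7

Start at n6.
Its neighbours: n1, n2.
Then their neighbours: n4, n5.
Then next layer: n7.
Nothing further is reachable.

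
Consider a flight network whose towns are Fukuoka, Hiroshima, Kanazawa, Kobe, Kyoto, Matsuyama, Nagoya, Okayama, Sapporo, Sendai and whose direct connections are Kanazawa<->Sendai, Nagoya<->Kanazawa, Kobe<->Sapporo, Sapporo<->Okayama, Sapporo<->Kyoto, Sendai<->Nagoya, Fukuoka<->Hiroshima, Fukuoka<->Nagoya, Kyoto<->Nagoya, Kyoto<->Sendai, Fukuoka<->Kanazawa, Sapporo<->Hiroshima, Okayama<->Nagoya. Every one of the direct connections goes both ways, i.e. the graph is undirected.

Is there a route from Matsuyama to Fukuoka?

Matsuyama has no edges, so nothing is reachable from it.

No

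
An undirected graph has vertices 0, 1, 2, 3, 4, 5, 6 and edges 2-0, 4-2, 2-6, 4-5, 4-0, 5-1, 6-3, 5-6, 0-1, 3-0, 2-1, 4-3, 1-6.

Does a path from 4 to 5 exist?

Yes

Explore from 4.
Distance 1: reach 0, 2, 3, 5.
Found 5.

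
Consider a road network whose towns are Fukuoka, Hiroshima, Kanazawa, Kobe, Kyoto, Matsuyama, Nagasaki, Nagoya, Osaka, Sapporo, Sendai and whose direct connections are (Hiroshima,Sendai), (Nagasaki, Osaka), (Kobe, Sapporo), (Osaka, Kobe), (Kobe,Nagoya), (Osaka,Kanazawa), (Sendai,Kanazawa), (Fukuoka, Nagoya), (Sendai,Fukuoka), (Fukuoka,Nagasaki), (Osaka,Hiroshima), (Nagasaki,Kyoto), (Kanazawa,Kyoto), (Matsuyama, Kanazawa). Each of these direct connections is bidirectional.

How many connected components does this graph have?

1

From Fukuoka: component {Fukuoka, Hiroshima, Kanazawa, Kobe, Kyoto, Matsuyama, Nagasaki, Nagoya, Osaka, Sapporo, Sendai}.
That's 1 component.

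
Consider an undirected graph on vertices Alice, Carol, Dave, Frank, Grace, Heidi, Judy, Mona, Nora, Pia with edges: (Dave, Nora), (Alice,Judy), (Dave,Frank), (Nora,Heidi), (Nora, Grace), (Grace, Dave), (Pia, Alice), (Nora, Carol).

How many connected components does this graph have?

3

From Alice: component {Alice, Judy, Pia}.
From Carol: component {Carol, Dave, Frank, Grace, Heidi, Nora}.
From Mona: component {Mona}.
That's 3 components.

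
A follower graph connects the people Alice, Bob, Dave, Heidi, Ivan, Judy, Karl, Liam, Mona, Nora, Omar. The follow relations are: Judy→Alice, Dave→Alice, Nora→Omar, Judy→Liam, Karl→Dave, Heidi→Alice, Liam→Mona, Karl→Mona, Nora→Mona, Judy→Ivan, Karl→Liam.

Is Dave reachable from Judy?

Explore from Judy.
Distance 1: reach Alice, Ivan, Liam.
Distance 2: reach Mona.
The search from Judy is exhausted; no directed path reaches Dave.

No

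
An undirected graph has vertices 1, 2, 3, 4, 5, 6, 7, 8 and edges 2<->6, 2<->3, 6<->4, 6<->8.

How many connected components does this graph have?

From 1: component {1}.
From 2: component {2, 3, 4, 6, 8}.
From 5: component {5}.
From 7: component {7}.
That's 4 components.

4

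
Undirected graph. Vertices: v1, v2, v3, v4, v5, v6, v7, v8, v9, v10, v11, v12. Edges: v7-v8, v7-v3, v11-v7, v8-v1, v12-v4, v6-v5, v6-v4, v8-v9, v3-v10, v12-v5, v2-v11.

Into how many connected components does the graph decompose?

2

From v1: component {v1, v2, v3, v7, v8, v9, v10, v11}.
From v4: component {v4, v5, v6, v12}.
That's 2 components.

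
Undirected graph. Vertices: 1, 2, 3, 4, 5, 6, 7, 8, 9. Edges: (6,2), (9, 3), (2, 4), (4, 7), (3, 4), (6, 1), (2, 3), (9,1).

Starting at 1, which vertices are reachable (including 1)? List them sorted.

1, 2, 3, 4, 6, 7, 9

Start at 1.
Its neighbours: 6, 9.
Then their neighbours: 2, 3.
Then next layer: 4.
Then next layer: 7.
Nothing further is reachable.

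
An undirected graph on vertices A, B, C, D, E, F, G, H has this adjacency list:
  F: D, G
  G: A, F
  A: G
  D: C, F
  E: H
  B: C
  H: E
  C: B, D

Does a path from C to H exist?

Explore from C.
Distance 1: reach B, D.
Distance 2: reach F.
Distance 3: reach G.
Distance 4: reach A.
The search is exhausted without reaching H; it lies in a different component.

No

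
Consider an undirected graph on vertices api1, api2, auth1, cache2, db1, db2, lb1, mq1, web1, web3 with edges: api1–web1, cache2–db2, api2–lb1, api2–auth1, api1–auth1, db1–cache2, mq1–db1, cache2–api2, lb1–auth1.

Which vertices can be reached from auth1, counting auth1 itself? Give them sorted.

Start at auth1.
Its neighbours: api1, api2, lb1.
Then their neighbours: cache2, web1.
Then next layer: db1, db2.
Then next layer: mq1.
Nothing further is reachable.

api1, api2, auth1, cache2, db1, db2, lb1, mq1, web1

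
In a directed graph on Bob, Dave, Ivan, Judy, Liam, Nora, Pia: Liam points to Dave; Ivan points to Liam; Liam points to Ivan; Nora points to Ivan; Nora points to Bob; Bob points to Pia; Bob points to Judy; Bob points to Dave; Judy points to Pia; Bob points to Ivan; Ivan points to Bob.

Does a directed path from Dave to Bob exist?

Dave has no outgoing edges, so nothing is reachable from it.

No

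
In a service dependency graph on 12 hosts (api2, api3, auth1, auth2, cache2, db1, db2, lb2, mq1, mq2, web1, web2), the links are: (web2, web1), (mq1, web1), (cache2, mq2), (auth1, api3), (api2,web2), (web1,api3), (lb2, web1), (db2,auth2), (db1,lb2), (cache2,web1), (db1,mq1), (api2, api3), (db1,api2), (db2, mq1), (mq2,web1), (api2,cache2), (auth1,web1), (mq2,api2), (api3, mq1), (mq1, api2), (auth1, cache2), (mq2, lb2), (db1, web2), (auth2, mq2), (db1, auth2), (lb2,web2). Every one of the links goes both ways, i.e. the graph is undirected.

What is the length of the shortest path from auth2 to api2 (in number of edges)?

Distance 0: auth2.
Distance 1: db1, db2, mq2.
Distance 2: api2, cache2, lb2, mq1, web1, web2 — contains api2.

2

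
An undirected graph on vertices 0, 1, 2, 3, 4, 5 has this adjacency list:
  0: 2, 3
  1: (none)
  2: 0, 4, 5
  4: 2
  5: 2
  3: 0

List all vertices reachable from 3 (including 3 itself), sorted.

0, 2, 3, 4, 5

Start at 3.
Its neighbours: 0.
Then their neighbours: 2.
Then next layer: 4, 5.
Nothing further is reachable.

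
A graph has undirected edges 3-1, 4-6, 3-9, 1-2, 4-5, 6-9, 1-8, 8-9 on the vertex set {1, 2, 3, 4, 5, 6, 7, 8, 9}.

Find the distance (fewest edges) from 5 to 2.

Distance 0: 5.
Distance 1: 4.
Distance 2: 6.
Distance 3: 9.
Distance 4: 3, 8.
Distance 5: 1.
Distance 6: 2 — contains 2.

6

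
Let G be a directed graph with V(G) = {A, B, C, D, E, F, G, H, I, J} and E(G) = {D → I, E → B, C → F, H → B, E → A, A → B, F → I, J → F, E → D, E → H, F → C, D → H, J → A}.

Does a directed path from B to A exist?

B has no outgoing edges, so nothing is reachable from it.

No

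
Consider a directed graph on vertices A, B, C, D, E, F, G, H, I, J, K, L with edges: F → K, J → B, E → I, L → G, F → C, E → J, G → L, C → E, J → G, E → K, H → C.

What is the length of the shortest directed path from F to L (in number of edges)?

Distance 0: F.
Distance 1: C, K.
Distance 2: E.
Distance 3: I, J.
Distance 4: B, G.
Distance 5: L — contains L.

5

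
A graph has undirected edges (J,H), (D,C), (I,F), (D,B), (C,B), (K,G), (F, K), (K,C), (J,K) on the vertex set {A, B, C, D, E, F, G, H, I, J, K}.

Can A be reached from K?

Explore from K.
Distance 1: reach C, F, G, J.
Distance 2: reach B, D, H, I.
The search is exhausted without reaching A; it lies in a different component.

No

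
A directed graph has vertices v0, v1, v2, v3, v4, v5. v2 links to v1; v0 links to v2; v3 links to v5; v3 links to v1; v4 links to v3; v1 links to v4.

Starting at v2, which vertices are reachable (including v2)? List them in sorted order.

v1, v2, v3, v4, v5

Start at v2.
Its neighbours: v1.
Then their neighbours: v4.
Then next layer: v3.
Then next layer: v5.
Nothing further is reachable.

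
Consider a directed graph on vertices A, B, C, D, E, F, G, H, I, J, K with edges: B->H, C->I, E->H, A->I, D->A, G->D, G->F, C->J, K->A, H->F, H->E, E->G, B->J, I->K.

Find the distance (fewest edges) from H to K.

6

Distance 0: H.
Distance 1: E, F.
Distance 2: G.
Distance 3: D.
Distance 4: A.
Distance 5: I.
Distance 6: K — contains K.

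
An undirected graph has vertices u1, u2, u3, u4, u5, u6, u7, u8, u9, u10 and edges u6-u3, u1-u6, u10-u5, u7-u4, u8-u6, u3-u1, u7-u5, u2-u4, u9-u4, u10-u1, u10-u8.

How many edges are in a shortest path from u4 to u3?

Distance 0: u4.
Distance 1: u2, u7, u9.
Distance 2: u5.
Distance 3: u10.
Distance 4: u1, u8.
Distance 5: u3, u6 — contains u3.

5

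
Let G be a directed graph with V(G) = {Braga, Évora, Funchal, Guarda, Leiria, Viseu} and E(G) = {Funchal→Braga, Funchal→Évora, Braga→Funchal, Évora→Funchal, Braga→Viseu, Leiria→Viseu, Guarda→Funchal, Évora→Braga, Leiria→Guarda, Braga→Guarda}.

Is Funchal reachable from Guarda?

Yes

Explore from Guarda.
Distance 1: reach Funchal.
Found Funchal.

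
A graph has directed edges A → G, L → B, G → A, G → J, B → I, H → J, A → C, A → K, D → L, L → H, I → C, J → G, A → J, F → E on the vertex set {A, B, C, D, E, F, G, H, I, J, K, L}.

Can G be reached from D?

Explore from D.
Distance 1: reach L.
Distance 2: reach B, H.
Distance 3: reach I, J.
Distance 4: reach C, G.
Found G.

Yes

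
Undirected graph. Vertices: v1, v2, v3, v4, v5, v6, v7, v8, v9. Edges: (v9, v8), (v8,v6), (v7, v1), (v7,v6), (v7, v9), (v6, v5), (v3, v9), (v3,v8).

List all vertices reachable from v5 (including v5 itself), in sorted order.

v1, v3, v5, v6, v7, v8, v9

Start at v5.
Its neighbours: v6.
Then their neighbours: v7, v8.
Then next layer: v1, v3, v9.
Nothing further is reachable.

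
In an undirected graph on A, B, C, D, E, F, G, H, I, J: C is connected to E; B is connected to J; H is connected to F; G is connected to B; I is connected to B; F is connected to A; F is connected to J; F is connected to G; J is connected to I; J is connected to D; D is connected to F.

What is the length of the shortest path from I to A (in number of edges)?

Distance 0: I.
Distance 1: B, J.
Distance 2: D, F, G.
Distance 3: A, H — contains A.

3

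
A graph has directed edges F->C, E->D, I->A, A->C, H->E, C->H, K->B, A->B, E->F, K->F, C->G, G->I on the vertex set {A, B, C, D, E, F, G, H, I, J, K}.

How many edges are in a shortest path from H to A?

Distance 0: H.
Distance 1: E.
Distance 2: D, F.
Distance 3: C.
Distance 4: G.
Distance 5: I.
Distance 6: A — contains A.

6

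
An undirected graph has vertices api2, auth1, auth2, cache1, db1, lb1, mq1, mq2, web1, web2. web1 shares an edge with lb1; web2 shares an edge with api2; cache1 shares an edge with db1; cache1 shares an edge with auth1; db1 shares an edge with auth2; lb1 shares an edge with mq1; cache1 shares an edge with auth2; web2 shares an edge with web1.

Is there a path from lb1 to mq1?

Explore from lb1.
Distance 1: reach mq1, web1.
Found mq1.

Yes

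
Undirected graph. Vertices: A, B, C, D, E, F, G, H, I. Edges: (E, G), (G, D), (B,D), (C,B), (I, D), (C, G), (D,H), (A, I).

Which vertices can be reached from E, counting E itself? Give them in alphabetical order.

Start at E.
Its neighbours: G.
Then their neighbours: C, D.
Then next layer: B, H, I.
Then next layer: A.
Nothing further is reachable.

A, B, C, D, E, G, H, I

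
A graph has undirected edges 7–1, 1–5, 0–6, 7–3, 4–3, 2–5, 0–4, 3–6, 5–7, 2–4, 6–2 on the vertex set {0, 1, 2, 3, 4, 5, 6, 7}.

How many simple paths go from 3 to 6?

3–4–0–6
3–4–2–6
3–6
3–7–1–5–2–4–0–6
3–7–1–5–2–6
3–7–5–2–4–0–6
3–7–5–2–6

7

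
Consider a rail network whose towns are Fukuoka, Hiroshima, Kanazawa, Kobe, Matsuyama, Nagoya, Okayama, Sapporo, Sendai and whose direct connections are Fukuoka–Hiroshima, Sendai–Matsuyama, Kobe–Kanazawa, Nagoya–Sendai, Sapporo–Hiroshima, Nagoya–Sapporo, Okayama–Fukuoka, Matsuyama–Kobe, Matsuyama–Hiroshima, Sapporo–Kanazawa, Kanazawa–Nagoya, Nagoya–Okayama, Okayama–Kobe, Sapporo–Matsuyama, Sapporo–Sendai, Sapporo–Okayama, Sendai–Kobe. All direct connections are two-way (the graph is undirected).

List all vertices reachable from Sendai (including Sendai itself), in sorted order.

Fukuoka, Hiroshima, Kanazawa, Kobe, Matsuyama, Nagoya, Okayama, Sapporo, Sendai

Start at Sendai.
Its neighbours: Kobe, Matsuyama, Nagoya, Sapporo.
Then their neighbours: Hiroshima, Kanazawa, Okayama.
Then next layer: Fukuoka.
Every vertex is now reached.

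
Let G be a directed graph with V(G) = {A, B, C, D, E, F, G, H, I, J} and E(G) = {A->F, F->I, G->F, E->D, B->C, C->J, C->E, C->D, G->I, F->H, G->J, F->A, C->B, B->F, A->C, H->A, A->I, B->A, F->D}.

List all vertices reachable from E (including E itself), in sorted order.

Start at E.
Its neighbours: D.
Nothing further is reachable.

D, E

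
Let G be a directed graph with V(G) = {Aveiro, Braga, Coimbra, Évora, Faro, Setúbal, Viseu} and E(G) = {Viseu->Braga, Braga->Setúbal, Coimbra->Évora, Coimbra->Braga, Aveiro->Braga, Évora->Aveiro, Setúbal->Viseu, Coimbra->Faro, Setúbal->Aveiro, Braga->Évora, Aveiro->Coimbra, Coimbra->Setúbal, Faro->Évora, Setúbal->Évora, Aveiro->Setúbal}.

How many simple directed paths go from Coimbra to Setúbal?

Coimbra→Braga→Évora→Aveiro→Setúbal
Coimbra→Braga→Setúbal
Coimbra→Évora→Aveiro→Braga→Setúbal
Coimbra→Évora→Aveiro→Setúbal
Coimbra→Faro→Évora→Aveiro→Braga→Setúbal
Coimbra→Faro→Évora→Aveiro→Setúbal
Coimbra→Setúbal

7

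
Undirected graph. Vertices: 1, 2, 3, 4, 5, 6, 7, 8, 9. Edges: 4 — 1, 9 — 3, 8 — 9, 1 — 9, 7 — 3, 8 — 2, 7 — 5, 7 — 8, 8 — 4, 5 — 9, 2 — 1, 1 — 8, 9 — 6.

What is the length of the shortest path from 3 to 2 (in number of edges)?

3

Distance 0: 3.
Distance 1: 7, 9.
Distance 2: 1, 5, 6, 8.
Distance 3: 2, 4 — contains 2.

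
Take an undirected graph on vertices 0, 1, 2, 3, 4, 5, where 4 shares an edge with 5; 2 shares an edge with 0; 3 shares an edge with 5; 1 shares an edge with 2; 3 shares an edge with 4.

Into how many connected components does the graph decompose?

2

From 0: component {0, 1, 2}.
From 3: component {3, 4, 5}.
That's 2 components.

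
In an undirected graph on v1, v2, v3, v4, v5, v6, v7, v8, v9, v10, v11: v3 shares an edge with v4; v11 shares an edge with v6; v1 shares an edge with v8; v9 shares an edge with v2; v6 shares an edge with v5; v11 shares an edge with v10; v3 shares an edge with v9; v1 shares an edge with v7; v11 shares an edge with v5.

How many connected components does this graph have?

From v1: component {v1, v7, v8}.
From v2: component {v2, v3, v4, v9}.
From v5: component {v5, v6, v10, v11}.
That's 3 components.

3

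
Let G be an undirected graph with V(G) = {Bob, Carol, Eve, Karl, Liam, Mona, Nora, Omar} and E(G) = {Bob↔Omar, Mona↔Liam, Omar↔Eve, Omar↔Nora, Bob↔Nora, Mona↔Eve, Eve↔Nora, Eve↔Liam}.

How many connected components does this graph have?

3

From Bob: component {Bob, Eve, Liam, Mona, Nora, Omar}.
From Carol: component {Carol}.
From Karl: component {Karl}.
That's 3 components.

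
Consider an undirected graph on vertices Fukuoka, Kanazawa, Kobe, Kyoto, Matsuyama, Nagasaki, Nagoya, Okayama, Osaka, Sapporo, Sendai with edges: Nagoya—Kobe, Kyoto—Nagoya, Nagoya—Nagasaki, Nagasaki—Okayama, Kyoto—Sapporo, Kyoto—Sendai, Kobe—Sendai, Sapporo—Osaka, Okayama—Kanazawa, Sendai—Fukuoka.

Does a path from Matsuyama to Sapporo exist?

No

Matsuyama has no edges, so nothing is reachable from it.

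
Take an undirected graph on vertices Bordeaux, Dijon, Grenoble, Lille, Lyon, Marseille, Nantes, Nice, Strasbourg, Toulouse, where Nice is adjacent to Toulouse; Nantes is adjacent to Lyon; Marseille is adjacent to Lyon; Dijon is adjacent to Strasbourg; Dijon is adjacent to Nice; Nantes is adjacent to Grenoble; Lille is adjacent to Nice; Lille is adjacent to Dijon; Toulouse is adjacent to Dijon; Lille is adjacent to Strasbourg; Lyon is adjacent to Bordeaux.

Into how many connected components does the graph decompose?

2

From Bordeaux: component {Bordeaux, Grenoble, Lyon, Marseille, Nantes}.
From Dijon: component {Dijon, Lille, Nice, Strasbourg, Toulouse}.
That's 2 components.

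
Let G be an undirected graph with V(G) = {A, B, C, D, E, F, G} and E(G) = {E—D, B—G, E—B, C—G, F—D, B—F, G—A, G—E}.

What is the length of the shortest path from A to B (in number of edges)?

Distance 0: A.
Distance 1: G.
Distance 2: B, C, E — contains B.

2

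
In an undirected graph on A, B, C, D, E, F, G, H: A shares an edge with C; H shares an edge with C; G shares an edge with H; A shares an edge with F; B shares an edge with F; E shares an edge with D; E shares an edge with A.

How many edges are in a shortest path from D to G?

Distance 0: D.
Distance 1: E.
Distance 2: A.
Distance 3: C, F.
Distance 4: B, H.
Distance 5: G — contains G.

5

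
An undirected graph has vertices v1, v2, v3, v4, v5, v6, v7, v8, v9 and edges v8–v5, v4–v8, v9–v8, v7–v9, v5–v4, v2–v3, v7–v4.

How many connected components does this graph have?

4

From v1: component {v1}.
From v2: component {v2, v3}.
From v4: component {v4, v5, v7, v8, v9}.
From v6: component {v6}.
That's 4 components.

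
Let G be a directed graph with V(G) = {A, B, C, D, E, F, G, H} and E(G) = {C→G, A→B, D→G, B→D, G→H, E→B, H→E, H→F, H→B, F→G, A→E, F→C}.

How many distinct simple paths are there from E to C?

1

E→B→D→G→H→F→C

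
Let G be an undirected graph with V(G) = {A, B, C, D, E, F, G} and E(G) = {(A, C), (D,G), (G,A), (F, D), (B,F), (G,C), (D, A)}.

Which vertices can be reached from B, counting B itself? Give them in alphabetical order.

Start at B.
Its neighbours: F.
Then their neighbours: D.
Then next layer: A, G.
Then next layer: C.
Nothing further is reachable.

A, B, C, D, F, G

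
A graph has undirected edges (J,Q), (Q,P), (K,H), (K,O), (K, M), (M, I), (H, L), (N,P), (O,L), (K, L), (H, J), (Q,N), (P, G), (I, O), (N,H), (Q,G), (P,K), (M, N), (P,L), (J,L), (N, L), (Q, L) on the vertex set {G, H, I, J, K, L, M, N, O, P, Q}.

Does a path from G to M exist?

Yes

Explore from G.
Distance 1: reach P, Q.
Distance 2: reach J, K, L, N.
Distance 3: reach H, M, O.
Found M.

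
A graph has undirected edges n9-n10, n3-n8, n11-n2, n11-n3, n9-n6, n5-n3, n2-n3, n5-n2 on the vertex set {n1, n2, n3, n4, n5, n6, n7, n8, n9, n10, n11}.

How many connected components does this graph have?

5

From n1: component {n1}.
From n2: component {n2, n3, n5, n8, n11}.
From n4: component {n4}.
From n6: component {n6, n9, n10}.
From n7: component {n7}.
That's 5 components.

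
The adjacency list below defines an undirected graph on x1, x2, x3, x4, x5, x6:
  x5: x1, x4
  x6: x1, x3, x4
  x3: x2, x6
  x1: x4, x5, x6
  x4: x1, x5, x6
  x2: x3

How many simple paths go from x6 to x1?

3

x6–x1
x6–x4–x1
x6–x4–x5–x1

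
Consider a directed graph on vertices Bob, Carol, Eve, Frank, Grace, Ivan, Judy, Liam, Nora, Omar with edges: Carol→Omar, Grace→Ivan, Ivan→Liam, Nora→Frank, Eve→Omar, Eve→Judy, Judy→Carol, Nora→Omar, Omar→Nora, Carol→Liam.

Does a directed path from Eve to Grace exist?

No

Explore from Eve.
Distance 1: reach Judy, Omar.
Distance 2: reach Carol, Nora.
Distance 3: reach Frank, Liam.
The search from Eve is exhausted; no directed path reaches Grace.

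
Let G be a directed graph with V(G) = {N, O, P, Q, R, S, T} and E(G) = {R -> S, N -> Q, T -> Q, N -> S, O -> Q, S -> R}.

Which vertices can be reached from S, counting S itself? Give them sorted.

Start at S.
Its neighbours: R.
Nothing further is reachable.

R, S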